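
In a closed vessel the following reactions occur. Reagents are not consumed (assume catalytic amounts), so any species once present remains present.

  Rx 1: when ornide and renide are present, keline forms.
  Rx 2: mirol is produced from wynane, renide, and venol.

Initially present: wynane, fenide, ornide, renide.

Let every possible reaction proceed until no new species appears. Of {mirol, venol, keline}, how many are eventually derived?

ornide and renide present → keline forms (Rx 1).
mirol would need wynane, renide, and venol (Rx 2), but venol never forms.
No rule produces venol, and it is not given.
keline: reached.
Reached: keline — 1 of the 3.

1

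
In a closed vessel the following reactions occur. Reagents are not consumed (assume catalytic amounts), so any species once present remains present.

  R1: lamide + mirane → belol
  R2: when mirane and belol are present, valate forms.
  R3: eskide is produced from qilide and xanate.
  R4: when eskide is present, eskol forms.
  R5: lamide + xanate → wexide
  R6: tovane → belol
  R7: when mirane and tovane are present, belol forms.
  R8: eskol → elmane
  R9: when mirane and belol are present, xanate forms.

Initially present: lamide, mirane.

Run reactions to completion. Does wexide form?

Yes

lamide and mirane present → belol forms (R1).
mirane and belol present → xanate forms (R9).
lamide and xanate present → wexide forms (R5).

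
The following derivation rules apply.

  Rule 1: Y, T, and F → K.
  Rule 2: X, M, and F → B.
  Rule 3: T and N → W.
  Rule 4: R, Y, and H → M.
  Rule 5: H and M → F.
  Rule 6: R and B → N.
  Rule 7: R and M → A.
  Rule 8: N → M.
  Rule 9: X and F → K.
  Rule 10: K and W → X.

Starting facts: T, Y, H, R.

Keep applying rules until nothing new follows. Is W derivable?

No

W would need T and N (Rule 3), but N is never established.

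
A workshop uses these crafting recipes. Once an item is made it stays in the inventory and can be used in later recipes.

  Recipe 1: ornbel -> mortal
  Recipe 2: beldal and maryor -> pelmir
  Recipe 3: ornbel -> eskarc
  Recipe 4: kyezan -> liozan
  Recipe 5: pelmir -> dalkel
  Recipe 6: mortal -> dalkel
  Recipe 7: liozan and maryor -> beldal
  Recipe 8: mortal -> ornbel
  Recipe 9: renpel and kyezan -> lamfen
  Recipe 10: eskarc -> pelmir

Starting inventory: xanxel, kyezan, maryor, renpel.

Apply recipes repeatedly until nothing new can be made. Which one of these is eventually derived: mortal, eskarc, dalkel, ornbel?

dalkel

kyezan -> liozan (Recipe 4).
liozan and maryor -> beldal (Recipe 7).
beldal and maryor -> pelmir (Recipe 2).
Using Recipe 5, pelmir makes dalkel.
eskarc would need ornbel (Recipe 3), but ornbel is never obtained. mortal would need ornbel (Recipe 1), but ornbel is never obtained. ornbel would need mortal (Recipe 8), but mortal is never obtained.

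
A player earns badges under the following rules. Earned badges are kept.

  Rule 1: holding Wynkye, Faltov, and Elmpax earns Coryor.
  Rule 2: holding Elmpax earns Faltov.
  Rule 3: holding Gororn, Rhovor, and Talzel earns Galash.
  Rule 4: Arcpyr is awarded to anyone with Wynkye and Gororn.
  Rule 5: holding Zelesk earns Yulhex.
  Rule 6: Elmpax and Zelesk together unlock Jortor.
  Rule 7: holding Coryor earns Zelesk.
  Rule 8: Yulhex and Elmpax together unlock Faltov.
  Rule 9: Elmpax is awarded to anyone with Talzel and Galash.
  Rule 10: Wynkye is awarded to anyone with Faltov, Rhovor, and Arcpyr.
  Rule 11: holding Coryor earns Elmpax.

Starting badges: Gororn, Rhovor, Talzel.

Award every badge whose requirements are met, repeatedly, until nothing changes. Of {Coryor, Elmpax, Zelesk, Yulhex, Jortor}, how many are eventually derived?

1

With Gororn, Rhovor, and Talzel, Galash is earned (Rule 3).
With Talzel and Galash, Elmpax is earned (Rule 9).
Coryor would need Wynkye, Faltov, and Elmpax (Rule 1), but Wynkye is never earned.
Elmpax: reached.
Zelesk would need Coryor (Rule 7), but Coryor is never earned.
Yulhex would need Zelesk (Rule 5), but Zelesk is never earned.
Jortor would need Elmpax and Zelesk (Rule 6), but Zelesk is never earned.
Reached: Elmpax — 1 of the 5.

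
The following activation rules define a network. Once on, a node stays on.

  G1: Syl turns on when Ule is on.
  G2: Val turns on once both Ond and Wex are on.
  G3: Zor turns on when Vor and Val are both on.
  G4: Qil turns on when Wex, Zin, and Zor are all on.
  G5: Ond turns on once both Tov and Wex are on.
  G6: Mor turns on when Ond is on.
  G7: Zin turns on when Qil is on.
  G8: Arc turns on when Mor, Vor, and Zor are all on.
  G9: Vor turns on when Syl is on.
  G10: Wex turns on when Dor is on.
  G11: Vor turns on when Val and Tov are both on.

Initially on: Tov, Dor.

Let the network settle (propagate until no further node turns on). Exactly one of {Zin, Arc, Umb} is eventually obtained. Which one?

Dor is on, so Wex turns on (G10).
G5: Tov and Wex on → Ond on.
Ond and Wex are on, so Val turns on (G2).
Ond is on, so Mor turns on (G6).
Val and Tov are on, so Vor turns on (G11).
G3: Vor and Val on → Zor on.
Mor, Vor, and Zor are on, so Arc turns on (G8).
No rule produces Umb, and it is not given. Zin would need Qil (G7), but Qil never turns on.

Arc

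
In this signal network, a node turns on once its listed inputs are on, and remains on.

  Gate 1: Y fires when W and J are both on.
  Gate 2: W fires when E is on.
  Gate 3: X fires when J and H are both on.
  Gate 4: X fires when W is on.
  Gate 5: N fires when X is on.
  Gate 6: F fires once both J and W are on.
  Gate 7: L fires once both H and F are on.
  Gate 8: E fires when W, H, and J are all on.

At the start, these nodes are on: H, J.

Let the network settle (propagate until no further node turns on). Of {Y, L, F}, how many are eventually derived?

0

Y would need W and J (Gate 1), but W never turns on.
L would need H and F (Gate 7), but F never turns on.
F would need J and W (Gate 6), but W never turns on.
None of the 3 are reached.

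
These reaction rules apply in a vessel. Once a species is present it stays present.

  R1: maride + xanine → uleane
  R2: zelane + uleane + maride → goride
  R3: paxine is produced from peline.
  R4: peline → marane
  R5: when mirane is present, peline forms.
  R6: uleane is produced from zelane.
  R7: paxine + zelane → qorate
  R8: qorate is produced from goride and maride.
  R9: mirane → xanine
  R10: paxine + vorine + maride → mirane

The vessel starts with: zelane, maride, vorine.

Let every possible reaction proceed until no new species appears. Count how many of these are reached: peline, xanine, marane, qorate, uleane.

2

zelane present → uleane forms (R6).
zelane, uleane, and maride present → goride forms (R2).
goride and maride present → qorate forms (R8).
peline would need mirane (R5), but mirane never forms.
xanine would need mirane (R9), but mirane never forms.
marane would need peline (R4), but peline never forms.
qorate: reached.
uleane: reached.
Reached: qorate and uleane — 2 of the 5.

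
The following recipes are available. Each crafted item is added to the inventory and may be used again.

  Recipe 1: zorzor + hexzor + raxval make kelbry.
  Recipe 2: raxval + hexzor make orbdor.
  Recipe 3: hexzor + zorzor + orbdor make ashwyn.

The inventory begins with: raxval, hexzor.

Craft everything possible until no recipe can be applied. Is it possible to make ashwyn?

No

ashwyn would need hexzor, zorzor, and orbdor (Recipe 3), but zorzor is never obtained.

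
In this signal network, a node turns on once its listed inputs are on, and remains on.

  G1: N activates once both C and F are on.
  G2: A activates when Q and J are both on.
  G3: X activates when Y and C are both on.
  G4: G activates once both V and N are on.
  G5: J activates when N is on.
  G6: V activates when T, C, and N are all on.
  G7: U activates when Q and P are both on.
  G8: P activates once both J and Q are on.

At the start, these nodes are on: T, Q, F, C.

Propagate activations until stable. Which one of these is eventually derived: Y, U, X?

U

G1: C and F on → N on.
N is on, so J activates (G5).
G8: J and Q on → P on.
G7: Q and P on → U on.
No rule produces Y, and it is not given. X would need Y and C (G3), but Y never turns on.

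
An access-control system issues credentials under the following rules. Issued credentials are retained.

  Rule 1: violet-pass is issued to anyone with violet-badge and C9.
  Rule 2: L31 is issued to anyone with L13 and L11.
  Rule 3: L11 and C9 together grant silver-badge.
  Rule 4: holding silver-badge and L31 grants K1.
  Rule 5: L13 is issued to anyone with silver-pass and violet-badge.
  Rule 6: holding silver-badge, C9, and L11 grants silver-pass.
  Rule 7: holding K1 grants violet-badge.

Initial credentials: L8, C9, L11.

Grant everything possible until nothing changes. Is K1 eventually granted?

K1 would need silver-badge and L31 (Rule 4), but L31 is never granted.

No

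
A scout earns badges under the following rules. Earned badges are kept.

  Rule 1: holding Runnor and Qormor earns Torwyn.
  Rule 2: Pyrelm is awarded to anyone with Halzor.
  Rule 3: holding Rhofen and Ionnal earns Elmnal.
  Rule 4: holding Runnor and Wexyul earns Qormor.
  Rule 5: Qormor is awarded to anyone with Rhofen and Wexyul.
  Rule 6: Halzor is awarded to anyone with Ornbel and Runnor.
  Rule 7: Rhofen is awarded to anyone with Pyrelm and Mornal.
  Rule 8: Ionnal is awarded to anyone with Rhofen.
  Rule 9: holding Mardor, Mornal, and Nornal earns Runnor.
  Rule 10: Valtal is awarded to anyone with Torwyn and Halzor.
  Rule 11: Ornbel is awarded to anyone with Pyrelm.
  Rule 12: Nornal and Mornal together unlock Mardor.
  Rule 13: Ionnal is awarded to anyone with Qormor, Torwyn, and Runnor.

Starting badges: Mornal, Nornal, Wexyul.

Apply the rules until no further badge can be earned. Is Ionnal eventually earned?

Yes

With Nornal and Mornal, Mardor is earned (Rule 12).
With Mardor, Mornal, and Nornal, Runnor is earned (Rule 9).
With Runnor and Wexyul, Qormor is earned (Rule 4).
With Runnor and Qormor, Torwyn is earned (Rule 1).
With Qormor, Torwyn, and Runnor, Ionnal is earned (Rule 13).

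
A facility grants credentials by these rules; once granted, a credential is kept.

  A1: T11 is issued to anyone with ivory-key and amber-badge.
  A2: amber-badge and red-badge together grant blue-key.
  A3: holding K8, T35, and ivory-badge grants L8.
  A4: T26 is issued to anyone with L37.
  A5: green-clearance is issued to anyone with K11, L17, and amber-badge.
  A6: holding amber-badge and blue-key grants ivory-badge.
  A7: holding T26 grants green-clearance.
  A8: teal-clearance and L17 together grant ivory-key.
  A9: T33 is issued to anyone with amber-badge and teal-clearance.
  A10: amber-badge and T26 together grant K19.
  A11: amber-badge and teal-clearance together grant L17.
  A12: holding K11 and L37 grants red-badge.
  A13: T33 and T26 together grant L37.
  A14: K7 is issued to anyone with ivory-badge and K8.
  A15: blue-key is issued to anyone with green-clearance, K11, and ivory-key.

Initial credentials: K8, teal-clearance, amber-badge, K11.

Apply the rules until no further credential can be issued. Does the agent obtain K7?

Holding amber-badge and teal-clearance grants L17 (A11).
Holding K11, L17, and amber-badge grants green-clearance (A5).
Holding teal-clearance and L17 grants ivory-key (A8).
Holding green-clearance, K11, and ivory-key grants blue-key (A15).
Holding amber-badge and blue-key grants ivory-badge (A6).
Holding ivory-badge and K8 grants K7 (A14).

Yes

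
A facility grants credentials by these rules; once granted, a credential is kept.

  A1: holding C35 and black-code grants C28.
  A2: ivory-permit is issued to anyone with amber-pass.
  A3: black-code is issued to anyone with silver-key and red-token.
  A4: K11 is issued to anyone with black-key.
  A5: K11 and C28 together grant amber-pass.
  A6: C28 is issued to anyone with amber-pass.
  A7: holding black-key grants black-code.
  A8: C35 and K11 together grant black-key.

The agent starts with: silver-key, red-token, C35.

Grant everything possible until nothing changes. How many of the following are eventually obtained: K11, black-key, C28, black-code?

Holding silver-key and red-token grants black-code (A3).
Holding C35 and black-code grants C28 (A1).
K11 would need black-key (A4), but black-key is never granted.
black-key would need C35 and K11 (A8), but K11 is never granted.
C28: reached.
black-code: reached.
Reached: C28 and black-code — 2 of the 4.

2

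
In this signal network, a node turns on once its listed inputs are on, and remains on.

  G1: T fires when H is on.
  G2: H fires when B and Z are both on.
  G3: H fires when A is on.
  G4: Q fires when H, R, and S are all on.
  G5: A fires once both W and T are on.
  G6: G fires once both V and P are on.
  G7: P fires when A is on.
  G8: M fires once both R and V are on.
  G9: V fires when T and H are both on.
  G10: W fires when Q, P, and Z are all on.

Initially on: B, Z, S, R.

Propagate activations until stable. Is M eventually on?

G2: B and Z on → H on.
G1: H on → T on.
T and H are on, so V fires (G9).
R and V are on, so M fires (G8).

Yes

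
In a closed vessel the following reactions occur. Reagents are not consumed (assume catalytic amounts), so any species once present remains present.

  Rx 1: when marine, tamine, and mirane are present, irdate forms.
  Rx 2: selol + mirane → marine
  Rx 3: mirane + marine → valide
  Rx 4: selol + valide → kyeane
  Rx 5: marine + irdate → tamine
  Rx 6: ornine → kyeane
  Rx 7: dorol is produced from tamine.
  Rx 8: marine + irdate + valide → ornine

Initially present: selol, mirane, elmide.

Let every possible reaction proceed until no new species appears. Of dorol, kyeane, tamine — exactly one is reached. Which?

selol and mirane present → marine forms (Rx 2).
mirane and marine present → valide forms (Rx 3).
selol and valide present → kyeane forms (Rx 4).
dorol would need tamine (Rx 7), but tamine never forms. tamine would need marine and irdate (Rx 5), but irdate never forms.

kyeane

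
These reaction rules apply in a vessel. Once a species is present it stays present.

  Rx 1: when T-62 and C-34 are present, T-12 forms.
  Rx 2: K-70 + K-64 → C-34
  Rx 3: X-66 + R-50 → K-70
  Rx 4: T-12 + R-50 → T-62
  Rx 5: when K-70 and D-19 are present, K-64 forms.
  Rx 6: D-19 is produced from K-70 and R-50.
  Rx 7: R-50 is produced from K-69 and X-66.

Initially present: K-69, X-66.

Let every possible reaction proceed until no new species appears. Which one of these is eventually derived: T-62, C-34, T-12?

K-69 and X-66 present → R-50 forms (Rx 7).
X-66 and R-50 present → K-70 forms (Rx 3).
K-70 and R-50 present → D-19 forms (Rx 6).
K-70 and D-19 present → K-64 forms (Rx 5).
K-70 and K-64 present → C-34 forms (Rx 2).
T-62 would need T-12 and R-50 (Rx 4), but T-12 never forms. T-12 would need T-62 and C-34 (Rx 1), but T-62 never forms.

C-34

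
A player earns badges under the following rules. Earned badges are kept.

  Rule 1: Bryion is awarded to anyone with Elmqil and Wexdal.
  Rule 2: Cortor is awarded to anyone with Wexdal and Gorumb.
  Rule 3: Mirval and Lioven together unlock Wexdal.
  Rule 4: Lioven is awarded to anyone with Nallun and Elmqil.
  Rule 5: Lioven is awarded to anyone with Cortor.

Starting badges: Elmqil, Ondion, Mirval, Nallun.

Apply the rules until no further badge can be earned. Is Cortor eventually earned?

No

Cortor would need Wexdal and Gorumb (Rule 2), but Gorumb is never earned.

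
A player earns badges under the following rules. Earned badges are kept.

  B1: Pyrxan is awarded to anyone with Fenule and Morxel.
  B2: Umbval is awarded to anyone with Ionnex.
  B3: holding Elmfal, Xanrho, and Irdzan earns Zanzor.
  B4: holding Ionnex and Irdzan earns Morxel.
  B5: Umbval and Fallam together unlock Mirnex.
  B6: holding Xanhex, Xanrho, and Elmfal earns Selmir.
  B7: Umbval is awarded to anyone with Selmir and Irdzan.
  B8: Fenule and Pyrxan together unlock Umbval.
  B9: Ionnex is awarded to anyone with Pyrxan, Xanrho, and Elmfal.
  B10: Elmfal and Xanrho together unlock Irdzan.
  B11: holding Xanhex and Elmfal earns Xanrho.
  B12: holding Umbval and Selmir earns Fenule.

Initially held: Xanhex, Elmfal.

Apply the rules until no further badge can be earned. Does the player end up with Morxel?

Morxel would need Ionnex and Irdzan (B4), but Ionnex is never earned.

No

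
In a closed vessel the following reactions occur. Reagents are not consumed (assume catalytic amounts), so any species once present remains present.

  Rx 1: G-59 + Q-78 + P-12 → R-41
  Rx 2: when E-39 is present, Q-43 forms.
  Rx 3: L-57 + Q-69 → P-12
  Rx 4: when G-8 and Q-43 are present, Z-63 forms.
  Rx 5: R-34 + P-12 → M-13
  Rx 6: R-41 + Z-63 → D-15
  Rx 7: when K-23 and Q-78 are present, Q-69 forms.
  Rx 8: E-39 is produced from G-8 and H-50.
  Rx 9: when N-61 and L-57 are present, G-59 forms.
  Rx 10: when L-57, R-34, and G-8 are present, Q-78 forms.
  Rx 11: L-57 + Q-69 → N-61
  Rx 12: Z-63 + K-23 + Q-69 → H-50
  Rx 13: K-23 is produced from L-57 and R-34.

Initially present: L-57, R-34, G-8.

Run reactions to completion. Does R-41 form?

L-57, R-34, and G-8 present → Q-78 forms (Rx 10).
L-57 and R-34 present → K-23 forms (Rx 13).
K-23 and Q-78 present → Q-69 forms (Rx 7).
L-57 and Q-69 present → P-12 forms (Rx 3).
L-57 and Q-69 present → N-61 forms (Rx 11).
N-61 and L-57 present → G-59 forms (Rx 9).
G-59, Q-78, and P-12 present → R-41 forms (Rx 1).

Yes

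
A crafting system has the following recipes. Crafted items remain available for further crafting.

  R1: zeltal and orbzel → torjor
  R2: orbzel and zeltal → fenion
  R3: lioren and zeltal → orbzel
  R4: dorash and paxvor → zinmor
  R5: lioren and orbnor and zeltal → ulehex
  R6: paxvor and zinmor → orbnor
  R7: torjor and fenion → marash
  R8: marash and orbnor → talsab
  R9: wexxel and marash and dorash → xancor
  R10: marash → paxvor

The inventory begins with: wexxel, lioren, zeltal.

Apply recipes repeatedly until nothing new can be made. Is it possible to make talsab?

No

talsab would need marash and orbnor (R8), but orbnor is never obtained.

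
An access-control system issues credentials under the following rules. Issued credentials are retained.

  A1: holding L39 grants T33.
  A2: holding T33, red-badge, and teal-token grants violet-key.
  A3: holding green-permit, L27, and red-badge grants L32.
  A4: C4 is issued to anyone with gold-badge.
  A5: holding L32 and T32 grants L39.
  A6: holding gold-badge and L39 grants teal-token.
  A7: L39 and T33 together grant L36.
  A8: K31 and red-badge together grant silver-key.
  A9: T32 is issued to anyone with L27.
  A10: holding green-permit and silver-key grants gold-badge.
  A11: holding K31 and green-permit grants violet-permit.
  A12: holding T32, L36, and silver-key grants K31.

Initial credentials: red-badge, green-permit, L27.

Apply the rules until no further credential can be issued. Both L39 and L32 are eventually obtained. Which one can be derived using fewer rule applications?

L32

L32: Holding green-permit, L27, and red-badge grants L32 (A3). [1 rule application]
L39: Holding green-permit, L27, and red-badge grants L32 (A3). Holding L27 grants T32 (A9). Holding L32 and T32 grants L39 (A5). [3 rule applications]
L32 needs fewer.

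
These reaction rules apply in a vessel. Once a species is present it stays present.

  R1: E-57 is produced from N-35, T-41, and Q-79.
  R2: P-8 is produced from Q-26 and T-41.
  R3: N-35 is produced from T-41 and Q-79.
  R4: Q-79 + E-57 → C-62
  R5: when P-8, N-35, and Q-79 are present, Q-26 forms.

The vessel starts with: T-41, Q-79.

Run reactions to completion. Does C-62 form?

T-41 and Q-79 present → N-35 forms (R3).
N-35, T-41, and Q-79 present → E-57 forms (R1).
Q-79 and E-57 present → C-62 forms (R4).

Yes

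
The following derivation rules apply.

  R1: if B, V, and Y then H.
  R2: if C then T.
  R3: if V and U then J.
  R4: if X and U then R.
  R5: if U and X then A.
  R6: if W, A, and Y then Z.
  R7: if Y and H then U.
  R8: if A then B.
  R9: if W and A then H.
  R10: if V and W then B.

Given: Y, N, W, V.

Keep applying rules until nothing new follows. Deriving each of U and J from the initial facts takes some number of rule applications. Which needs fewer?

U: From V and W, R10 gives B. B, V, and Y hold, so H follows (R1). Y and H hold, so U follows (R7). [3 rule applications]
J: From V and W, R10 gives B. From B, V, and Y, R1 gives H. From Y and H, R7 gives U. V and U hold, so J follows (R3). [4 rule applications]
U needs fewer.

U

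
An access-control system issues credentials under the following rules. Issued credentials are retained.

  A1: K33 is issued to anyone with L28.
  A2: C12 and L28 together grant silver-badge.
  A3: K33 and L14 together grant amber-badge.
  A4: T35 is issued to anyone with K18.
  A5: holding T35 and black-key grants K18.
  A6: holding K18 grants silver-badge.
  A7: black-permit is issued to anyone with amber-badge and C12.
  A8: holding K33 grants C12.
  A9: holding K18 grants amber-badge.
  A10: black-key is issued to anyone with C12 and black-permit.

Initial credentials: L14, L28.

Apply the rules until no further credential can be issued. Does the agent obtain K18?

K18 would need T35 and black-key (A5), but T35 is never granted.

No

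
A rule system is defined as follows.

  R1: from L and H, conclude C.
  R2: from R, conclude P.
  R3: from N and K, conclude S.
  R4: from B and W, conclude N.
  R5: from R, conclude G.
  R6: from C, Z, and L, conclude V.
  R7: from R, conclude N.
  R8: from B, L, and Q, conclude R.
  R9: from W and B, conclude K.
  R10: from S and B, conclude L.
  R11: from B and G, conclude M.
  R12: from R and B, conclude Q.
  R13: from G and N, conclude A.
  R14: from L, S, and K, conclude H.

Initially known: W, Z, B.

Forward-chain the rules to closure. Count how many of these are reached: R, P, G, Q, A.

0

R would need B, L, and Q (R8), but Q is never established.
P would need R (R2), but R is never established.
G would need R (R5), but R is never established.
Q would need R and B (R12), but R is never established.
A would need G and N (R13), but G is never established.
None of the 5 are reached.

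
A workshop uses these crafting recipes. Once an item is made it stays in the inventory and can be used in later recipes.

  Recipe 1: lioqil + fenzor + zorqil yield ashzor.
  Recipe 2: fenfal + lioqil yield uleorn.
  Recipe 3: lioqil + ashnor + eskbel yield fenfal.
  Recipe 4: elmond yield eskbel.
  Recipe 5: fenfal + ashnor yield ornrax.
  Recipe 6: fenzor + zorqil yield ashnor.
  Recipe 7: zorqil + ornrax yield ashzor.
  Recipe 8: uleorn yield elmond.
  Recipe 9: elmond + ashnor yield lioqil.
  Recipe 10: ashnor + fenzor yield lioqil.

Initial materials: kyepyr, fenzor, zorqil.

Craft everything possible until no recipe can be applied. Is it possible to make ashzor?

Yes

fenzor + zorqil → ashnor (Recipe 6).
ashnor + fenzor → lioqil (Recipe 10).
lioqil + fenzor + zorqil → ashzor (Recipe 1).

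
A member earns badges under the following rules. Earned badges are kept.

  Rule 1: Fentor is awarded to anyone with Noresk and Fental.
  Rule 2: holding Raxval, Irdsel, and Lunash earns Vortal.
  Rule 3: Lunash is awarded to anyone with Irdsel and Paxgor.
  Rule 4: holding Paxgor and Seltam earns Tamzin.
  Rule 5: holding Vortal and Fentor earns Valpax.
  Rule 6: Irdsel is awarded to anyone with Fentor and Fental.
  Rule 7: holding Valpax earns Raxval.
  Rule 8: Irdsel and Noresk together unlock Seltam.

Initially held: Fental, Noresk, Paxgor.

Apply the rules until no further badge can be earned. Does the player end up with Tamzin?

With Noresk and Fental, Fentor is earned (Rule 1).
With Fentor and Fental, Irdsel is earned (Rule 6).
With Irdsel and Noresk, Seltam is earned (Rule 8).
With Paxgor and Seltam, Tamzin is earned (Rule 4).

Yes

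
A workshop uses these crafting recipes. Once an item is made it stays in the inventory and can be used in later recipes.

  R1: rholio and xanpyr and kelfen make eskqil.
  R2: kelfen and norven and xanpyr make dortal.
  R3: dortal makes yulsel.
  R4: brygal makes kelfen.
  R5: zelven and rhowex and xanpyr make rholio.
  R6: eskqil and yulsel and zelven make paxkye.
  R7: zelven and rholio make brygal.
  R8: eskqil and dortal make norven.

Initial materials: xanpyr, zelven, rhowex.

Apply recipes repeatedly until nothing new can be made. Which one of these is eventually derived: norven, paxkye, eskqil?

Using R5, zelven, rhowex, and xanpyr make rholio.
zelven and rholio → brygal (R7).
brygal → kelfen (R4).
rholio and xanpyr and kelfen → eskqil (R1).
norven would need eskqil and dortal (R8), but dortal is never obtained. paxkye would need eskqil, yulsel, and zelven (R6), but yulsel is never obtained.

eskqil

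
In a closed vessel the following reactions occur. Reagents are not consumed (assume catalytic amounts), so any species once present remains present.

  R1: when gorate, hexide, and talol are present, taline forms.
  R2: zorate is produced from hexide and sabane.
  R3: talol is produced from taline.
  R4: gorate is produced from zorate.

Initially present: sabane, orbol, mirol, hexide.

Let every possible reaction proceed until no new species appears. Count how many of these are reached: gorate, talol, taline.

hexide and sabane present → zorate forms (R2).
zorate present → gorate forms (R4).
gorate: reached.
talol would need taline (R3), but taline never forms.
taline would need gorate, hexide, and talol (R1), but talol never forms.
Reached: gorate — 1 of the 3.

1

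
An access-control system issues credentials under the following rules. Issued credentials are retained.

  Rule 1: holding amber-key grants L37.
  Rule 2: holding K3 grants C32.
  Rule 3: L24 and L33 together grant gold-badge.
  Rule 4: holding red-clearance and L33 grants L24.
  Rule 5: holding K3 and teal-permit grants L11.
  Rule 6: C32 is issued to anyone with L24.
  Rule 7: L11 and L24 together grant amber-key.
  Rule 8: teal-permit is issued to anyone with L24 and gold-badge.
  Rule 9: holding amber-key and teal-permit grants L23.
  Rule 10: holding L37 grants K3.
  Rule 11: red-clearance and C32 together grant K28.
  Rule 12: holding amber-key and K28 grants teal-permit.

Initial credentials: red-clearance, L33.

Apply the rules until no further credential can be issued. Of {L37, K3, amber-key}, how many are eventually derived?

0

L37 would need amber-key (Rule 1), but amber-key is never granted.
K3 would need L37 (Rule 10), but L37 is never granted.
amber-key would need L11 and L24 (Rule 7), but L11 is never granted.
None of the 3 are reached.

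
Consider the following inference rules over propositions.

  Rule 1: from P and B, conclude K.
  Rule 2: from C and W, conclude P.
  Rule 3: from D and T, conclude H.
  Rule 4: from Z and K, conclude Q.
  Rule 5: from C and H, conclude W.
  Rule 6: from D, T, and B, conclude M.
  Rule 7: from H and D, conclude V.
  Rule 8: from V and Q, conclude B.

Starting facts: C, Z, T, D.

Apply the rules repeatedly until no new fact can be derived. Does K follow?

No

K would need P and B (Rule 1), but B is never established.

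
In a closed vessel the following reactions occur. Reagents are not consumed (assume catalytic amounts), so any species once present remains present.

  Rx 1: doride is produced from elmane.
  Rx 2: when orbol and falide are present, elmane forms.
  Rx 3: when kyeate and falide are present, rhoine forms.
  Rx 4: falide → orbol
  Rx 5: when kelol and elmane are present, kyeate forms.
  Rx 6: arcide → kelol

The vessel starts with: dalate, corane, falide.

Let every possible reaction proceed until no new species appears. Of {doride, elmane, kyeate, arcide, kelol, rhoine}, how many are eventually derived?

falide present → orbol forms (Rx 4).
orbol and falide present → elmane forms (Rx 2).
elmane present → doride forms (Rx 1).
doride: reached.
elmane: reached.
kyeate would need kelol and elmane (Rx 5), but kelol never forms.
No rule produces arcide, and it is not given.
kelol would need arcide (Rx 6), but arcide never forms.
rhoine would need kyeate and falide (Rx 3), but kyeate never forms.
Reached: doride and elmane — 2 of the 6.

2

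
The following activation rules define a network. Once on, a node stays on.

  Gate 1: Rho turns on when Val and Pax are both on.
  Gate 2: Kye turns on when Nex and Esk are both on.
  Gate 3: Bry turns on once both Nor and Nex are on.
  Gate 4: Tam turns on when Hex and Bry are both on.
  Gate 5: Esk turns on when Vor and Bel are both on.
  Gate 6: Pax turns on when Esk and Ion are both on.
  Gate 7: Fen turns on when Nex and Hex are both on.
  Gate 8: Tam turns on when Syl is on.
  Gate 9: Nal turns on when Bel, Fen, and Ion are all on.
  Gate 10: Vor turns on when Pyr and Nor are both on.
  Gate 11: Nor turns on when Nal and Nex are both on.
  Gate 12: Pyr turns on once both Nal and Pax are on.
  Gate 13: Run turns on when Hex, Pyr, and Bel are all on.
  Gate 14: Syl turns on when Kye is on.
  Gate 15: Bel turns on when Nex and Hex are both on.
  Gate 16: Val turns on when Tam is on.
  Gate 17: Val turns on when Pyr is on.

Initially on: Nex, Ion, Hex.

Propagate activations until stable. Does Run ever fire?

Run would need Hex, Pyr, and Bel (Gate 13), but Pyr never turns on.

No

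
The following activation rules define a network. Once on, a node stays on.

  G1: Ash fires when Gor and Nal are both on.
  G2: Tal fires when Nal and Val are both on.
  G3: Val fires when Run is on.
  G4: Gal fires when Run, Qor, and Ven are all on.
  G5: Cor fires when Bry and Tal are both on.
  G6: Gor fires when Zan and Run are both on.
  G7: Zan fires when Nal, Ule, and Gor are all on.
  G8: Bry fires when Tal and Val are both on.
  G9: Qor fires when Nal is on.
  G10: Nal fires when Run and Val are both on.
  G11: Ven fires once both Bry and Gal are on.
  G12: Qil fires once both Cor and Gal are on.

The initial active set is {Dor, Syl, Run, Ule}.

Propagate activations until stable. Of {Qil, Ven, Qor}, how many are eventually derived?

1

Run is on, so Val fires (G3).
Run and Val are on, so Nal fires (G10).
G9: Nal on → Qor on.
Qil would need Cor and Gal (G12), but Gal never turns on.
Ven would need Bry and Gal (G11), but Gal never turns on.
Qor: reached.
Reached: Qor — 1 of the 3.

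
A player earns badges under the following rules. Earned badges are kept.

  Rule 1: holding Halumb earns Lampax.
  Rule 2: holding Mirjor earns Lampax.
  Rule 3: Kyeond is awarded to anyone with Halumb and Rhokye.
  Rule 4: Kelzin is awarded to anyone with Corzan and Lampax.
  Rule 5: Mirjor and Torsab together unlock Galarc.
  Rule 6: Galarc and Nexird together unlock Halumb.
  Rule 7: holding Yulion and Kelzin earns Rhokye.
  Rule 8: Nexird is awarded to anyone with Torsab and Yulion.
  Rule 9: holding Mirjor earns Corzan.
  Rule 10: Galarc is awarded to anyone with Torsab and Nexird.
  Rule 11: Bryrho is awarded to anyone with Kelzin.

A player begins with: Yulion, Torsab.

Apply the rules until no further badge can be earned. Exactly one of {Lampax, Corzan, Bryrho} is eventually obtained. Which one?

With Torsab and Yulion, Nexird is earned (Rule 8).
With Torsab and Nexird, Galarc is earned (Rule 10).
With Galarc and Nexird, Halumb is earned (Rule 6).
With Halumb, Lampax is earned (Rule 1).
Bryrho would need Kelzin (Rule 11), but Kelzin is never earned. Corzan would need Mirjor (Rule 9), but Mirjor is never earned.

Lampax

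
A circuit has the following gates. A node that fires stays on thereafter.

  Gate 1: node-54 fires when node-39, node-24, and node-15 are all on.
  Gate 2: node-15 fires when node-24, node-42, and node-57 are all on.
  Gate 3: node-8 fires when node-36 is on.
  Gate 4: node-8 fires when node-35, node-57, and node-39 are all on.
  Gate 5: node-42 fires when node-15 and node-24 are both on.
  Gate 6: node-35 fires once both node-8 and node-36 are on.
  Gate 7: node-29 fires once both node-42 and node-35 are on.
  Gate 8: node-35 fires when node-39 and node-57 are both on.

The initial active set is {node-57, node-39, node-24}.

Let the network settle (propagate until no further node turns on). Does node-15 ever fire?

node-15 would need node-24, node-42, and node-57 (Gate 2), but node-42 never turns on.

No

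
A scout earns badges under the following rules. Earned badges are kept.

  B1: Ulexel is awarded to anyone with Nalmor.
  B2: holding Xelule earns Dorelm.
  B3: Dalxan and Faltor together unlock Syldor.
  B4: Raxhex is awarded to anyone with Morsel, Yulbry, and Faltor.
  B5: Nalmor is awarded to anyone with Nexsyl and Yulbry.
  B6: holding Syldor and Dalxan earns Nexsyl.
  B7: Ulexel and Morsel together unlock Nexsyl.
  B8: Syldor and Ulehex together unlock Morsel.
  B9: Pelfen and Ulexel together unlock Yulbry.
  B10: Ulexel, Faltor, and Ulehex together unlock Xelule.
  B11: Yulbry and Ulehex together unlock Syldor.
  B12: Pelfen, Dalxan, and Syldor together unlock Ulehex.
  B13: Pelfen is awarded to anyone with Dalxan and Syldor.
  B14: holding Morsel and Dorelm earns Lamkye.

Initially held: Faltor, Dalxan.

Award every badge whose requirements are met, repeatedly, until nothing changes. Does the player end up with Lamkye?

No

Lamkye would need Morsel and Dorelm (B14), but Dorelm is never earned.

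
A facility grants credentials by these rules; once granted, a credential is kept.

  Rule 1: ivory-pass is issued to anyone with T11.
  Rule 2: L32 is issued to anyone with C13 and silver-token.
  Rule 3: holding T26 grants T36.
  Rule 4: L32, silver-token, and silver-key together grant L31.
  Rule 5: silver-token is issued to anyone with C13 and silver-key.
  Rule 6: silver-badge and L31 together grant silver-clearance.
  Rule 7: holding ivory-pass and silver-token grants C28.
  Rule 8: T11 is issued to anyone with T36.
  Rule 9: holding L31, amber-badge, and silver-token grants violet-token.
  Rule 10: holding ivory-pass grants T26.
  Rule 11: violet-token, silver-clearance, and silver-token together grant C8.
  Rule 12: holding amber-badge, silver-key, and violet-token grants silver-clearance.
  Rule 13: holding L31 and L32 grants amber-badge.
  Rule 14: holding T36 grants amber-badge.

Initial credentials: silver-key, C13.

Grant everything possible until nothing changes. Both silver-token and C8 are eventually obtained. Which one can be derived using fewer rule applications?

silver-token

silver-token: Holding C13 and silver-key grants silver-token (Rule 5). [1 rule application]
C8: Holding C13 and silver-key grants silver-token (Rule 5). Holding C13 and silver-token grants L32 (Rule 2). Holding L32, silver-token, and silver-key grants L31 (Rule 4). Holding L31 and L32 grants amber-badge (Rule 13). Holding L31, amber-badge, and silver-token grants violet-token (Rule 9). Holding amber-badge, silver-key, and violet-token grants silver-clearance (Rule 12). Holding violet-token, silver-clearance, and silver-token grants C8 (Rule 11). [7 rule applications]
silver-token needs fewer.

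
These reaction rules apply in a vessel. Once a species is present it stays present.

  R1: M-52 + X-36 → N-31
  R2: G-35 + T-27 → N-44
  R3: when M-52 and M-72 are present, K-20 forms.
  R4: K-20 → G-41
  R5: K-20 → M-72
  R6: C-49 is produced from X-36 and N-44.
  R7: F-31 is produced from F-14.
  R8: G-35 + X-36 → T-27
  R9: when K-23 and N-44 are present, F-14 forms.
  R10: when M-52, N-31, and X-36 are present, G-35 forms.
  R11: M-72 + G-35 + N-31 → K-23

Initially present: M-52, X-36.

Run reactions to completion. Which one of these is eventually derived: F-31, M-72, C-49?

C-49

M-52 and X-36 present → N-31 forms (R1).
M-52, N-31, and X-36 present → G-35 forms (R10).
G-35 and X-36 present → T-27 forms (R8).
G-35 and T-27 present → N-44 forms (R2).
X-36 and N-44 present → C-49 forms (R6).
F-31 would need F-14 (R7), but F-14 never forms. M-72 would need K-20 (R5), but K-20 never forms.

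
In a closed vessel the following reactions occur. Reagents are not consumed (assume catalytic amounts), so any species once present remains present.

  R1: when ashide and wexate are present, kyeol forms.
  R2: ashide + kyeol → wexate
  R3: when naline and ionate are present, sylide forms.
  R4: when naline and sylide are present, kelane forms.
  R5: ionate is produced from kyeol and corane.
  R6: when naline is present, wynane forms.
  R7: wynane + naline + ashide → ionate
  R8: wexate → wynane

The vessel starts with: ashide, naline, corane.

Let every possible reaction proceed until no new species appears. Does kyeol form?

kyeol would need ashide and wexate (R1), but wexate never forms.

No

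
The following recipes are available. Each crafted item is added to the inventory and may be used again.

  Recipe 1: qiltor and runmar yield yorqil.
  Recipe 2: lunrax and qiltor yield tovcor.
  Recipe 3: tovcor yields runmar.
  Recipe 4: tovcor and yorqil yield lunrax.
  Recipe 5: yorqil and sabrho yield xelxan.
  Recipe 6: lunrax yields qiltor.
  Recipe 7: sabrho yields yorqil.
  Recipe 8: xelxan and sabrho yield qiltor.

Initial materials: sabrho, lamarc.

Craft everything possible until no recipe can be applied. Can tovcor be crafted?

tovcor would need lunrax and qiltor (Recipe 2), but lunrax is never obtained.

No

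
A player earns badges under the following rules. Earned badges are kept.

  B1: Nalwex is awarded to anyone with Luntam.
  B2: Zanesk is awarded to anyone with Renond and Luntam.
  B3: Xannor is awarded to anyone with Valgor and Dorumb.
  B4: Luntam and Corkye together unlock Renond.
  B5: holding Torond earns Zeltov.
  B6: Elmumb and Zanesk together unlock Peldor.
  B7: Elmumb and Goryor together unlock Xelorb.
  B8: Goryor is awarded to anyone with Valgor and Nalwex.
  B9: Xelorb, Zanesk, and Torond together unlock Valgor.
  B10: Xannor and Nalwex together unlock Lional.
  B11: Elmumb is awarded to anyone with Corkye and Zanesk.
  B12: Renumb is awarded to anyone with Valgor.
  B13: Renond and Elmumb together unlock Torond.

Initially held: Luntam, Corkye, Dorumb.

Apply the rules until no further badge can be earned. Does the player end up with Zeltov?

With Luntam and Corkye, Renond is earned (B4).
With Renond and Luntam, Zanesk is earned (B2).
With Corkye and Zanesk, Elmumb is earned (B11).
With Renond and Elmumb, Torond is earned (B13).
With Torond, Zeltov is earned (B5).

Yes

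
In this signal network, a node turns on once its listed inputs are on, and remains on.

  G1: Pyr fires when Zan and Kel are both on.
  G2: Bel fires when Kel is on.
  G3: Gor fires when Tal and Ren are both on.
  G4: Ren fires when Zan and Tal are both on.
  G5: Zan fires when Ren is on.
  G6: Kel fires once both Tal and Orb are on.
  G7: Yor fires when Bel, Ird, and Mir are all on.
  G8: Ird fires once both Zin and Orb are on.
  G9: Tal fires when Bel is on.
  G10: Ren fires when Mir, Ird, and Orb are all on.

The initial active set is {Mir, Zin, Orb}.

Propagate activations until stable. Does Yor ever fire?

No

Yor would need Bel, Ird, and Mir (G7), but Bel never turns on.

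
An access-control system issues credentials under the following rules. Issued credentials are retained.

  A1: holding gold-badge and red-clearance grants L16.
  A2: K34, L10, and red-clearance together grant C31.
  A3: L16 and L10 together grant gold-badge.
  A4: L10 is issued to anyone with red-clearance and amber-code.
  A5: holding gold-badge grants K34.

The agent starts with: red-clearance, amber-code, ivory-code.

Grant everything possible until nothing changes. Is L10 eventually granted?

Yes

Holding red-clearance and amber-code grants L10 (A4).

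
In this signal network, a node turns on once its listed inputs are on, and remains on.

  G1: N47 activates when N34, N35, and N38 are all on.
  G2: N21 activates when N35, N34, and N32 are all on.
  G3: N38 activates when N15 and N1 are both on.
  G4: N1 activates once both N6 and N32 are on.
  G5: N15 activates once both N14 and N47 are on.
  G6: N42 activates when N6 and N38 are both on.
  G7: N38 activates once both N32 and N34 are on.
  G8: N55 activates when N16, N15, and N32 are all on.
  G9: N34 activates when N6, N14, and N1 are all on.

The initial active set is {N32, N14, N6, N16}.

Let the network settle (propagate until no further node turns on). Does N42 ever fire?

G4: N6 and N32 on → N1 on.
N6, N14, and N1 are on, so N34 activates (G9).
G7: N32 and N34 on → N38 on.
N6 and N38 are on, so N42 activates (G6).

Yes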